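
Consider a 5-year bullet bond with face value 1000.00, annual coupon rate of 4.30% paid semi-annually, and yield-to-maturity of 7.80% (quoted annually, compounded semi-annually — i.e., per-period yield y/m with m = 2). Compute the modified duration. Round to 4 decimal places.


Answer: Modified duration = 4.3387

Derivation:
Coupon per period c = face * coupon_rate / m = 21.500000
Periods per year m = 2; per-period yield y/m = 0.039000
Number of cashflows N = 10
Cashflows (t years, CF_t, discount factor 1/(1+y/m)^(m*t), PV):
  t = 0.5000: CF_t = 21.500000, DF = 0.962464, PV = 20.692974
  t = 1.0000: CF_t = 21.500000, DF = 0.926337, PV = 19.916241
  t = 1.5000: CF_t = 21.500000, DF = 0.891566, PV = 19.168663
  t = 2.0000: CF_t = 21.500000, DF = 0.858100, PV = 18.449146
  t = 2.5000: CF_t = 21.500000, DF = 0.825890, PV = 17.756637
  t = 3.0000: CF_t = 21.500000, DF = 0.794889, PV = 17.090122
  t = 3.5000: CF_t = 21.500000, DF = 0.765052, PV = 16.448626
  t = 4.0000: CF_t = 21.500000, DF = 0.736335, PV = 15.831209
  t = 4.5000: CF_t = 21.500000, DF = 0.708696, PV = 15.236967
  t = 5.0000: CF_t = 1021.500000, DF = 0.682094, PV = 696.759494
Price P = sum_t PV_t = 857.350080
First compute Macaulay numerator sum_t t * PV_t:
  t * PV_t at t = 0.5000: 10.346487
  t * PV_t at t = 1.0000: 19.916241
  t * PV_t at t = 1.5000: 28.752994
  t * PV_t at t = 2.0000: 36.898292
  t * PV_t at t = 2.5000: 44.391593
  t * PV_t at t = 3.0000: 51.270367
  t * PV_t at t = 3.5000: 57.570191
  t * PV_t at t = 4.0000: 63.324836
  t * PV_t at t = 4.5000: 68.566352
  t * PV_t at t = 5.0000: 3483.797472
Macaulay duration D = 3864.834826 / 857.350080 = 4.507884
Modified duration = D / (1 + y/m) = 4.507884 / (1 + 0.039000) = 4.338676


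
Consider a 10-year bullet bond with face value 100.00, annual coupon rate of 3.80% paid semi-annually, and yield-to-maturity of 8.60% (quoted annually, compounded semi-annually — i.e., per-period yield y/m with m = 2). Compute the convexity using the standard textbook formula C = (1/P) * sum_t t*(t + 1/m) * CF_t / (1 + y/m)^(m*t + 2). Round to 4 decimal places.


Answer: Convexity = 71.4763

Derivation:
Coupon per period c = face * coupon_rate / m = 1.900000
Periods per year m = 2; per-period yield y/m = 0.043000
Number of cashflows N = 20
Cashflows (t years, CF_t, discount factor 1/(1+y/m)^(m*t), PV):
  t = 0.5000: CF_t = 1.900000, DF = 0.958773, PV = 1.821668
  t = 1.0000: CF_t = 1.900000, DF = 0.919245, PV = 1.746566
  t = 1.5000: CF_t = 1.900000, DF = 0.881347, PV = 1.674560
  t = 2.0000: CF_t = 1.900000, DF = 0.845012, PV = 1.605522
  t = 2.5000: CF_t = 1.900000, DF = 0.810174, PV = 1.539331
  t = 3.0000: CF_t = 1.900000, DF = 0.776773, PV = 1.475869
  t = 3.5000: CF_t = 1.900000, DF = 0.744749, PV = 1.415023
  t = 4.0000: CF_t = 1.900000, DF = 0.714045, PV = 1.356685
  t = 4.5000: CF_t = 1.900000, DF = 0.684607, PV = 1.300753
  t = 5.0000: CF_t = 1.900000, DF = 0.656382, PV = 1.247127
  t = 5.5000: CF_t = 1.900000, DF = 0.629322, PV = 1.195711
  t = 6.0000: CF_t = 1.900000, DF = 0.603376, PV = 1.146415
  t = 6.5000: CF_t = 1.900000, DF = 0.578501, PV = 1.099152
  t = 7.0000: CF_t = 1.900000, DF = 0.554651, PV = 1.053837
  t = 7.5000: CF_t = 1.900000, DF = 0.531784, PV = 1.010390
  t = 8.0000: CF_t = 1.900000, DF = 0.509860, PV = 0.968734
  t = 8.5000: CF_t = 1.900000, DF = 0.488840, PV = 0.928796
  t = 9.0000: CF_t = 1.900000, DF = 0.468687, PV = 0.890504
  t = 9.5000: CF_t = 1.900000, DF = 0.449364, PV = 0.853791
  t = 10.0000: CF_t = 101.900000, DF = 0.430838, PV = 43.902375
Price P = sum_t PV_t = 68.232809
Convexity numerator sum_t t*(t + 1/m) * CF_t / (1+y/m)^(m*t + 2):
  t = 0.5000: term = 0.837280
  t = 1.0000: term = 2.408284
  t = 1.5000: term = 4.617993
  t = 2.0000: term = 7.379344
  t = 2.5000: term = 10.612671
  t = 3.0000: term = 14.245196
  t = 3.5000: term = 18.210542
  t = 4.0000: term = 22.448277
  t = 4.5000: term = 26.903496
  t = 5.0000: term = 31.526415
  t = 5.5000: term = 36.272002
  t = 6.0000: term = 41.099628
  t = 6.5000: term = 45.972738
  t = 7.0000: term = 50.858549
  t = 7.5000: term = 55.727763
  t = 8.0000: term = 60.554296
  t = 8.5000: term = 65.315037
  t = 9.0000: term = 69.989606
  t = 9.5000: term = 74.560142
  t = 10.0000: term = 4237.490111
Convexity = (1/P) * sum = 4877.029372 / 68.232809 = 71.476309


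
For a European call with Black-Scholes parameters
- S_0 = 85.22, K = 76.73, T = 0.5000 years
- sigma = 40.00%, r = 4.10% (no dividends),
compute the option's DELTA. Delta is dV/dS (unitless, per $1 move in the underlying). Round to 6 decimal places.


Answer: Delta = 0.720703

Derivation:
d1 = 0.5849306862; d2 = 0.3020879737
phi(d1) = 0.3362129678; exp(-qT) = 1.0000000000; exp(-rT) = 0.9797086965
N(d1) = 0.7207028379
Delta = exp(-qT) * N(d1) = 1.0000000000 * 0.7207028379 = 0.720703


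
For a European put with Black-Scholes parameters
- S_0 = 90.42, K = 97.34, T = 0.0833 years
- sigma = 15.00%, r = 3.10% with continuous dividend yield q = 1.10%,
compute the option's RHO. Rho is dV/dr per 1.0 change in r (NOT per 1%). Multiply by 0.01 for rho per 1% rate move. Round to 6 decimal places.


Answer: Rho = -7.716748

Derivation:
d1 = -1.6432688874; d2 = -1.6865614965
phi(d1) = 0.1034047012; exp(-qT) = 0.9990841197; exp(-rT) = 0.9974210313
N(-d2) = 0.9541561496
Rho = -K*T*exp(-rT)*N(-d2) = -97.3400 * 0.0833 * 0.9974210313 * 0.9541561496 = -7.716748


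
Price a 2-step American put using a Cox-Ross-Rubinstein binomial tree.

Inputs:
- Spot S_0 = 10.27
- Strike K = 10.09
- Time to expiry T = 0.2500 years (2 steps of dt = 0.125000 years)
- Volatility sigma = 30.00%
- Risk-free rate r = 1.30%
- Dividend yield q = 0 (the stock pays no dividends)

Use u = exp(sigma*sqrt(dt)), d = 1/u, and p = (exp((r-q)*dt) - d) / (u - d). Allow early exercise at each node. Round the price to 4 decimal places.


Answer: Price = V(0,0) = 0.4784

Derivation:
dt = T/N = 0.125000
u = exp(sigma*sqrt(dt)) = 1.111895; d = 1/u = 0.899365
p = (exp((r-q)*dt) - d) / (u - d) = 0.481161
Discount per step: exp(-r*dt) = 0.998376
Stock lattice S(k, i) with i counting down-moves:
  k=0: S(0,0) = 10.2700
  k=1: S(1,0) = 11.4192; S(1,1) = 9.2365
  k=2: S(2,0) = 12.6969; S(2,1) = 10.2700; S(2,2) = 8.3070
Terminal payoffs V(N, i) = max(K - S_T, 0):
  V(2,0) = 0.000000; V(2,1) = 0.000000; V(2,2) = 1.783029
Backward induction: V(k, i) = exp(-r*dt) * [p * V(k+1, i) + (1-p) * V(k+1, i+1)]; then take max(V_cont, immediate exercise) for American.
  V(1,0) = exp(-r*dt) * [p*0.000000 + (1-p)*0.000000] = 0.000000; exercise = 0.000000; V(1,0) = max -> 0.000000
  V(1,1) = exp(-r*dt) * [p*0.000000 + (1-p)*1.783029] = 0.923604; exercise = 0.853519; V(1,1) = max -> 0.923604
  V(0,0) = exp(-r*dt) * [p*0.000000 + (1-p)*0.923604] = 0.478424; exercise = 0.000000; V(0,0) = max -> 0.478424


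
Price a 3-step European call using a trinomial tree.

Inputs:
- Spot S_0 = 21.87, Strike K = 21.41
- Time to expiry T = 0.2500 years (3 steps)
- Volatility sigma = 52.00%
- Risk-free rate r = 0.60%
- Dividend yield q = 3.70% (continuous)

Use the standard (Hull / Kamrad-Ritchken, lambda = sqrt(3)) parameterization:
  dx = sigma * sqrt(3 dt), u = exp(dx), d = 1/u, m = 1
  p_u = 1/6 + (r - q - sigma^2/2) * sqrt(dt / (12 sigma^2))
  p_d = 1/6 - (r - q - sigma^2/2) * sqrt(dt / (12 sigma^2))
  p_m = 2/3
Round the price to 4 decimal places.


dt = T/N = 0.083333; dx = sigma*sqrt(3*dt) = 0.260000
u = exp(dx) = 1.296930; d = 1/u = 0.771052
p_u = 0.140032, p_m = 0.666667, p_d = 0.193301
Discount per step: exp(-r*dt) = 0.999500
Stock lattice S(k, j) with j the centered position index:
  k=0: S(0,+0) = 21.8700
  k=1: S(1,-1) = 16.8629; S(1,+0) = 21.8700; S(1,+1) = 28.3639
  k=2: S(2,-2) = 13.0022; S(2,-1) = 16.8629; S(2,+0) = 21.8700; S(2,+1) = 28.3639; S(2,+2) = 36.7859
  k=3: S(3,-3) = 10.0253; S(3,-2) = 13.0022; S(3,-1) = 16.8629; S(3,+0) = 21.8700; S(3,+1) = 28.3639; S(3,+2) = 36.7859; S(3,+3) = 47.7088
Terminal payoffs V(N, j) = max(S_T - K, 0):
  V(3,-3) = 0.000000; V(3,-2) = 0.000000; V(3,-1) = 0.000000; V(3,+0) = 0.460000; V(3,+1) = 6.953861; V(3,+2) = 15.375945; V(3,+3) = 26.298798
Backward induction: V(k, j) = exp(-r*dt) * [p_u * V(k+1, j+1) + p_m * V(k+1, j) + p_d * V(k+1, j-1)]
  V(2,-2) = exp(-r*dt) * [p_u*0.000000 + p_m*0.000000 + p_d*0.000000] = 0.000000
  V(2,-1) = exp(-r*dt) * [p_u*0.460000 + p_m*0.000000 + p_d*0.000000] = 0.064383
  V(2,+0) = exp(-r*dt) * [p_u*6.953861 + p_m*0.460000 + p_d*0.000000] = 1.279790
  V(2,+1) = exp(-r*dt) * [p_u*15.375945 + p_m*6.953861 + p_d*0.460000] = 6.874513
  V(2,+2) = exp(-r*dt) * [p_u*26.298798 + p_m*15.375945 + p_d*6.953861] = 15.269858
  V(1,-1) = exp(-r*dt) * [p_u*1.279790 + p_m*0.064383 + p_d*0.000000] = 0.222022
  V(1,+0) = exp(-r*dt) * [p_u*6.874513 + p_m*1.279790 + p_d*0.064383] = 1.827377
  V(1,+1) = exp(-r*dt) * [p_u*15.269858 + p_m*6.874513 + p_d*1.279790] = 6.965180
  V(0,+0) = exp(-r*dt) * [p_u*6.965180 + p_m*1.827377 + p_d*0.222022] = 2.235399

Answer: Price = V(0,0) = 2.2354


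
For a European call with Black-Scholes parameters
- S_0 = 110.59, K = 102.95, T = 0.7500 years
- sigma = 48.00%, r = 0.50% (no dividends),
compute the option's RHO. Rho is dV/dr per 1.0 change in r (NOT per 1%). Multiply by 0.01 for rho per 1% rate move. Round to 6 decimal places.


Answer: Rho = 37.645073

Derivation:
d1 = 0.3890769132; d2 = -0.0266152806
phi(d1) = 0.3698606539; exp(-qT) = 1.0000000000; exp(-rT) = 0.9962570225
N(d2) = 0.4893832927
Rho = K*T*exp(-rT)*N(d2) = 102.9500 * 0.7500 * 0.9962570225 * 0.4893832927 = 37.645073


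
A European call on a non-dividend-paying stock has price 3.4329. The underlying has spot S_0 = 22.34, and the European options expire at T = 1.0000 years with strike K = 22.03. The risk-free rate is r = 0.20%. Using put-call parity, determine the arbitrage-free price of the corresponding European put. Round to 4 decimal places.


Answer: Put price = 3.0789

Derivation:
Put-call parity: C - P = S_0 * exp(-qT) - K * exp(-rT).
S_0 * exp(-qT) = 22.3400 * 1.00000000 = 22.34000000
K * exp(-rT) = 22.0300 * 0.99800200 = 21.98598403
P = C - S*exp(-qT) + K*exp(-rT)
P = 3.4329 - 22.34000000 + 21.98598403 = 3.0789


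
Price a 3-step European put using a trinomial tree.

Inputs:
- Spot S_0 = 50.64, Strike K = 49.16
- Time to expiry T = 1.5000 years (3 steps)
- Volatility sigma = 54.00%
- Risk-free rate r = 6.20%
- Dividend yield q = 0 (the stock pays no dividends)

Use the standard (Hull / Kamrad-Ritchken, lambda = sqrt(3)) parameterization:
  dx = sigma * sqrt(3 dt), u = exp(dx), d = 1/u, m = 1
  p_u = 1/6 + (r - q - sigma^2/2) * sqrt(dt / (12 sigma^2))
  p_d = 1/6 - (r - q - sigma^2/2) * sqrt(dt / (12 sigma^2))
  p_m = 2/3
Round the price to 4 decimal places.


Answer: Price = V(0,0) = 8.7392

Derivation:
dt = T/N = 0.500000; dx = sigma*sqrt(3*dt) = 0.661362
u = exp(dx) = 1.937430; d = 1/u = 0.516148
p_u = 0.134990, p_m = 0.666667, p_d = 0.198344
Discount per step: exp(-r*dt) = 0.969476
Stock lattice S(k, j) with j the centered position index:
  k=0: S(0,+0) = 50.6400
  k=1: S(1,-1) = 26.1377; S(1,+0) = 50.6400; S(1,+1) = 98.1114
  k=2: S(2,-2) = 13.4909; S(2,-1) = 26.1377; S(2,+0) = 50.6400; S(2,+1) = 98.1114; S(2,+2) = 190.0840
  k=3: S(3,-3) = 6.9633; S(3,-2) = 13.4909; S(3,-1) = 26.1377; S(3,+0) = 50.6400; S(3,+1) = 98.1114; S(3,+2) = 190.0840; S(3,+3) = 368.2745
Terminal payoffs V(N, j) = max(K - S_T, 0):
  V(3,-3) = 42.196689; V(3,-2) = 35.669074; V(3,-1) = 23.022278; V(3,+0) = 0.000000; V(3,+1) = 0.000000; V(3,+2) = 0.000000; V(3,+3) = 0.000000
Backward induction: V(k, j) = exp(-r*dt) * [p_u * V(k+1, j+1) + p_m * V(k+1, j) + p_d * V(k+1, j-1)]
  V(2,-2) = exp(-r*dt) * [p_u*23.022278 + p_m*35.669074 + p_d*42.196689] = 34.180412
  V(2,-1) = exp(-r*dt) * [p_u*0.000000 + p_m*23.022278 + p_d*35.669074] = 21.738475
  V(2,+0) = exp(-r*dt) * [p_u*0.000000 + p_m*0.000000 + p_d*23.022278] = 4.426940
  V(2,+1) = exp(-r*dt) * [p_u*0.000000 + p_m*0.000000 + p_d*0.000000] = 0.000000
  V(2,+2) = exp(-r*dt) * [p_u*0.000000 + p_m*0.000000 + p_d*0.000000] = 0.000000
  V(1,-1) = exp(-r*dt) * [p_u*4.426940 + p_m*21.738475 + p_d*34.180412] = 21.201827
  V(1,+0) = exp(-r*dt) * [p_u*0.000000 + p_m*4.426940 + p_d*21.738475] = 7.041285
  V(1,+1) = exp(-r*dt) * [p_u*0.000000 + p_m*0.000000 + p_d*4.426940] = 0.851253
  V(0,+0) = exp(-r*dt) * [p_u*0.851253 + p_m*7.041285 + p_d*21.201827] = 8.739191


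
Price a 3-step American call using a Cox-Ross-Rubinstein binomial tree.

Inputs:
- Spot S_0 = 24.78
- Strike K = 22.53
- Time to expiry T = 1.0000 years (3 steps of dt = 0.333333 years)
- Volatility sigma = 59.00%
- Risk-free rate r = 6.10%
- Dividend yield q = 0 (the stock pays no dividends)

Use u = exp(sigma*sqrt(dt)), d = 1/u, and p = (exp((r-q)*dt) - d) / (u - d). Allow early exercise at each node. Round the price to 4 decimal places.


Answer: Price = V(0,0) = 7.6662

Derivation:
dt = T/N = 0.333333
u = exp(sigma*sqrt(dt)) = 1.405842; d = 1/u = 0.711317
p = (exp((r-q)*dt) - d) / (u - d) = 0.445231
Discount per step: exp(-r*dt) = 0.979872
Stock lattice S(k, i) with i counting down-moves:
  k=0: S(0,0) = 24.7800
  k=1: S(1,0) = 34.8368; S(1,1) = 17.6264
  k=2: S(2,0) = 48.9750; S(2,1) = 24.7800; S(2,2) = 12.5380
  k=3: S(3,0) = 68.8511; S(3,1) = 34.8368; S(3,2) = 17.6264; S(3,3) = 8.9185
Terminal payoffs V(N, i) = max(S_T - K, 0):
  V(3,0) = 46.321145; V(3,1) = 12.306773; V(3,2) = 0.000000; V(3,3) = 0.000000
Backward induction: V(k, i) = exp(-r*dt) * [p * V(k+1, i) + (1-p) * V(k+1, i+1)]; then take max(V_cont, immediate exercise) for American.
  V(2,0) = exp(-r*dt) * [p*46.321145 + (1-p)*12.306773] = 26.898495; exercise = 26.445011; V(2,0) = max -> 26.898495
  V(2,1) = exp(-r*dt) * [p*12.306773 + (1-p)*0.000000] = 5.369070; exercise = 2.250000; V(2,1) = max -> 5.369070
  V(2,2) = exp(-r*dt) * [p*0.000000 + (1-p)*0.000000] = 0.000000; exercise = 0.000000; V(2,2) = max -> 0.000000
  V(1,0) = exp(-r*dt) * [p*26.898495 + (1-p)*5.369070] = 14.653633; exercise = 12.306773; V(1,0) = max -> 14.653633
  V(1,1) = exp(-r*dt) * [p*5.369070 + (1-p)*0.000000] = 2.342361; exercise = 0.000000; V(1,1) = max -> 2.342361
  V(0,0) = exp(-r*dt) * [p*14.653633 + (1-p)*2.342361] = 7.666246; exercise = 2.250000; V(0,0) = max -> 7.666246


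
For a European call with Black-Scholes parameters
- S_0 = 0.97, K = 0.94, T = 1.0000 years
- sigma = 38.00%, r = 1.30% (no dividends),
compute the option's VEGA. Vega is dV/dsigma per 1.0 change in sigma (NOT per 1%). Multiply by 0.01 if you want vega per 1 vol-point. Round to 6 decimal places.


Answer: Vega = 0.369174

Derivation:
d1 = 0.3068847269; d2 = -0.0731152731
phi(d1) = 0.3805918831; exp(-qT) = 1.0000000000; exp(-rT) = 0.9870841350
Vega = S * exp(-qT) * phi(d1) * sqrt(T) = 0.9700 * 1.0000000000 * 0.3805918831 * 1.0000000000 = 0.369174


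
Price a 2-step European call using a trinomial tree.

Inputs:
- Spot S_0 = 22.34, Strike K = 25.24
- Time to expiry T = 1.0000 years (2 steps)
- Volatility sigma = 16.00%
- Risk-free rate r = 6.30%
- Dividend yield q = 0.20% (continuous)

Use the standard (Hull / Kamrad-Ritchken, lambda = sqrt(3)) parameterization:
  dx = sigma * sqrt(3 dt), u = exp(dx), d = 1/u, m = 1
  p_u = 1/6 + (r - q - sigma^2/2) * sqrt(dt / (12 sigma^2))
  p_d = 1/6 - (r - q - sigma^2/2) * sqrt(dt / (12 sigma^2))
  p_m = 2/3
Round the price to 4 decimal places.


dt = T/N = 0.500000; dx = sigma*sqrt(3*dt) = 0.195959
u = exp(dx) = 1.216477; d = 1/u = 0.822046
p_u = 0.228159, p_m = 0.666667, p_d = 0.105174
Discount per step: exp(-r*dt) = 0.968991
Stock lattice S(k, j) with j the centered position index:
  k=0: S(0,+0) = 22.3400
  k=1: S(1,-1) = 18.3645; S(1,+0) = 22.3400; S(1,+1) = 27.1761
  k=2: S(2,-2) = 15.0965; S(2,-1) = 18.3645; S(2,+0) = 22.3400; S(2,+1) = 27.1761; S(2,+2) = 33.0591
Terminal payoffs V(N, j) = max(S_T - K, 0):
  V(2,-2) = 0.000000; V(2,-1) = 0.000000; V(2,+0) = 0.000000; V(2,+1) = 1.936102; V(2,+2) = 7.819109
Backward induction: V(k, j) = exp(-r*dt) * [p_u * V(k+1, j+1) + p_m * V(k+1, j) + p_d * V(k+1, j-1)]
  V(1,-1) = exp(-r*dt) * [p_u*0.000000 + p_m*0.000000 + p_d*0.000000] = 0.000000
  V(1,+0) = exp(-r*dt) * [p_u*1.936102 + p_m*0.000000 + p_d*0.000000] = 0.428041
  V(1,+1) = exp(-r*dt) * [p_u*7.819109 + p_m*1.936102 + p_d*0.000000] = 2.979391
  V(0,+0) = exp(-r*dt) * [p_u*2.979391 + p_m*0.428041 + p_d*0.000000] = 0.935208

Answer: Price = V(0,0) = 0.9352


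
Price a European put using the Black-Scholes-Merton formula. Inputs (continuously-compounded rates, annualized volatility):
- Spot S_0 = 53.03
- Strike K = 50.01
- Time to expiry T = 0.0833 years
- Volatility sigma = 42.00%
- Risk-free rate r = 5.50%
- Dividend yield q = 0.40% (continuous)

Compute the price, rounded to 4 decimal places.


Answer: Price = 1.1949

Derivation:
d1 = (ln(S/K) + (r - q + 0.5*sigma^2) * T) / (sigma * sqrt(T)) = 0.57936453
d2 = d1 - sigma * sqrt(T) = 0.45814522
exp(-rT) = 0.99542898; exp(-qT) = 0.99966686
P = K * exp(-rT) * N(-d2) - S_0 * exp(-qT) * N(-d1)
N(-d1) = 0.28117162; N(-d2) = 0.32342406
P = 50.0100 * 0.99542898 * 0.32342406 - 53.0300 * 0.99966686 * 0.28117162 = 1.1949


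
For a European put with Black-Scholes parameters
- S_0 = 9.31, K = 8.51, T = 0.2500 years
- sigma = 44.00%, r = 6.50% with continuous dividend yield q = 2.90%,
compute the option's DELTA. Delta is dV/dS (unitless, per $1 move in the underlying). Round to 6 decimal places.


d1 = 0.5593052214; d2 = 0.3393052214
phi(d1) = 0.3411784248; exp(-qT) = 0.9927762179; exp(-rT) = 0.9838813190
N(-d1) = 0.2879767163
Delta = -exp(-qT) * N(-d1) = -0.9927762179 * 0.2879767163 = -0.285896

Answer: Delta = -0.285896


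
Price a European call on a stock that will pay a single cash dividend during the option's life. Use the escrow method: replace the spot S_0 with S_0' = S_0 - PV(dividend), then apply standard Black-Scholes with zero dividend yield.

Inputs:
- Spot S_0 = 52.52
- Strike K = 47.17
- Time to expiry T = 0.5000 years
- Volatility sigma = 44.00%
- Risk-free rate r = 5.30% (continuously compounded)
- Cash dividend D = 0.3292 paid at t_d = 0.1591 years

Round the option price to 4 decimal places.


PV(D) = D * exp(-r * t_d) = 0.3292 * 0.99160315 = 0.32643576
S_0' = S_0 - PV(D) = 52.5200 - 0.32643576 = 52.19356424
d1 = (ln(S_0'/K) + (r + sigma^2/2)*T) / (sigma*sqrt(T)) = 0.56601037
d2 = d1 - sigma*sqrt(T) = 0.25488339
exp(-rT) = 0.97384804
N(d1) = 0.71430663; N(d2) = 0.60059342
C = S_0' * N(d1) - K * exp(-rT) * N(d2) = 52.19356424 * 0.71430663 - 47.1700 * 0.97384804 * 0.60059342 = 9.6931

Answer: Price = 9.6931


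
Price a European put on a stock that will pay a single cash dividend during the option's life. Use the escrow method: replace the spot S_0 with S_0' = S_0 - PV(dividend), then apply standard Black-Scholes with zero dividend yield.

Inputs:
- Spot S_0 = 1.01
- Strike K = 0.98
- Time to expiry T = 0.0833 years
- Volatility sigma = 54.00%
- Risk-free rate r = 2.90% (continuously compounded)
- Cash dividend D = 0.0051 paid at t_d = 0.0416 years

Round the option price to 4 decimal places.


PV(D) = D * exp(-r * t_d) = 0.0051 * 0.99879433 = 0.00509385
S_0' = S_0 - PV(D) = 1.0100 - 0.00509385 = 1.00490615
d1 = (ln(S_0'/K) + (r + sigma^2/2)*T) / (sigma*sqrt(T)) = 0.25445516
d2 = d1 - sigma*sqrt(T) = 0.09860177
exp(-rT) = 0.99758722
N(-d1) = 0.39957197; N(-d2) = 0.46072723
P = K * exp(-rT) * N(-d2) - S_0' * N(-d1) = 0.9800 * 0.99758722 * 0.46072723 - 1.00490615 * 0.39957197 = 0.0489

Answer: Price = 0.0489


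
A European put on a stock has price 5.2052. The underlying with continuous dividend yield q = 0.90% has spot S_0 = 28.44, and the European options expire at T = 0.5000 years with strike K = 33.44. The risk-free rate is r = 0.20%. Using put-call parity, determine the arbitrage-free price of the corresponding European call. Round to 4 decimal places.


Answer: Call price = 0.1109

Derivation:
Put-call parity: C - P = S_0 * exp(-qT) - K * exp(-rT).
S_0 * exp(-qT) = 28.4400 * 0.99551011 = 28.31230752
K * exp(-rT) = 33.4400 * 0.99900050 = 33.40657671
C = P + S*exp(-qT) - K*exp(-rT)
C = 5.2052 + 28.31230752 - 33.40657671 = 0.1109


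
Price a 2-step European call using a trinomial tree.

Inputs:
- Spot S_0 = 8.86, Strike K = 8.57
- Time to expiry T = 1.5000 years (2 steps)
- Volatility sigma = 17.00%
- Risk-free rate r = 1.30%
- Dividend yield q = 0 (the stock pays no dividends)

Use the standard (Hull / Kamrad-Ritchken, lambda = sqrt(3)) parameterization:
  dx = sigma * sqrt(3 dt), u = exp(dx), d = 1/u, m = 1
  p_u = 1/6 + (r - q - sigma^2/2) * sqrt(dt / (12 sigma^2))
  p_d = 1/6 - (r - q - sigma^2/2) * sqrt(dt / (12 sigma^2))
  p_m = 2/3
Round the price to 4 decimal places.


dt = T/N = 0.750000; dx = sigma*sqrt(3*dt) = 0.255000
u = exp(dx) = 1.290462; d = 1/u = 0.774916
p_u = 0.164534, p_m = 0.666667, p_d = 0.168799
Discount per step: exp(-r*dt) = 0.990297
Stock lattice S(k, j) with j the centered position index:
  k=0: S(0,+0) = 8.8600
  k=1: S(1,-1) = 6.8658; S(1,+0) = 8.8600; S(1,+1) = 11.4335
  k=2: S(2,-2) = 5.3204; S(2,-1) = 6.8658; S(2,+0) = 8.8600; S(2,+1) = 11.4335; S(2,+2) = 14.7545
Terminal payoffs V(N, j) = max(S_T - K, 0):
  V(2,-2) = 0.000000; V(2,-1) = 0.000000; V(2,+0) = 0.290000; V(2,+1) = 2.863490; V(2,+2) = 6.184480
Backward induction: V(k, j) = exp(-r*dt) * [p_u * V(k+1, j+1) + p_m * V(k+1, j) + p_d * V(k+1, j-1)]
  V(1,-1) = exp(-r*dt) * [p_u*0.290000 + p_m*0.000000 + p_d*0.000000] = 0.047252
  V(1,+0) = exp(-r*dt) * [p_u*2.863490 + p_m*0.290000 + p_d*0.000000] = 0.658029
  V(1,+1) = exp(-r*dt) * [p_u*6.184480 + p_m*2.863490 + p_d*0.290000] = 2.946634
  V(0,+0) = exp(-r*dt) * [p_u*2.946634 + p_m*0.658029 + p_d*0.047252] = 0.922446

Answer: Price = V(0,0) = 0.9224


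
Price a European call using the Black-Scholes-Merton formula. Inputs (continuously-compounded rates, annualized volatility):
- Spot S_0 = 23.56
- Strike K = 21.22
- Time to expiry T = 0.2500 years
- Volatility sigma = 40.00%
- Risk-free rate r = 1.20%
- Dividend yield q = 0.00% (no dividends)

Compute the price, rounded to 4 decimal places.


d1 = (ln(S/K) + (r - q + 0.5*sigma^2) * T) / (sigma * sqrt(T)) = 0.63803113
d2 = d1 - sigma * sqrt(T) = 0.43803113
exp(-rT) = 0.99700450; exp(-qT) = 1.00000000
C = S_0 * exp(-qT) * N(d1) - K * exp(-rT) * N(d2)
N(d1) = 0.73827329; N(d2) = 0.66931814
C = 23.5600 * 1.00000000 * 0.73827329 - 21.2200 * 0.99700450 * 0.66931814 = 3.2333

Answer: Price = 3.2333


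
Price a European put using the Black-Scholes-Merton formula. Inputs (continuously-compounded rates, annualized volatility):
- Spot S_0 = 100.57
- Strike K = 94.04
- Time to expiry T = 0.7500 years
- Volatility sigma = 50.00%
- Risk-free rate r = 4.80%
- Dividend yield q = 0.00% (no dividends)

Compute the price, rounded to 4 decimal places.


Answer: Price = 11.9213

Derivation:
d1 = (ln(S/K) + (r - q + 0.5*sigma^2) * T) / (sigma * sqrt(T)) = 0.45468361
d2 = d1 - sigma * sqrt(T) = 0.02167091
exp(-rT) = 0.96464029; exp(-qT) = 1.00000000
P = K * exp(-rT) * N(-d2) - S_0 * exp(-qT) * N(-d1)
N(-d1) = 0.32466844; N(-d2) = 0.49135523
P = 94.0400 * 0.96464029 * 0.49135523 - 100.5700 * 1.00000000 * 0.32466844 = 11.9213


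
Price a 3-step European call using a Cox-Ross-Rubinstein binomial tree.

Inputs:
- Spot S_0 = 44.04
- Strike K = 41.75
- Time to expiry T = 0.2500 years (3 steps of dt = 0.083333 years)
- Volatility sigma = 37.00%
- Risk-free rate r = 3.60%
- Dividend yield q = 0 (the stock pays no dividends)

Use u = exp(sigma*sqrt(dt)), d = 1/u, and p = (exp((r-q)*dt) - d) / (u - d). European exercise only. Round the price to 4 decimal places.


Answer: Price = V(0,0) = 4.7972

Derivation:
dt = T/N = 0.083333
u = exp(sigma*sqrt(dt)) = 1.112723; d = 1/u = 0.898697
p = (exp((r-q)*dt) - d) / (u - d) = 0.487361
Discount per step: exp(-r*dt) = 0.997004
Stock lattice S(k, i) with i counting down-moves:
  k=0: S(0,0) = 44.0400
  k=1: S(1,0) = 49.0043; S(1,1) = 39.5786
  k=2: S(2,0) = 54.5282; S(2,1) = 44.0400; S(2,2) = 35.5692
  k=3: S(3,0) = 60.6748; S(3,1) = 49.0043; S(3,2) = 39.5786; S(3,3) = 31.9659
Terminal payoffs V(N, i) = max(S_T - K, 0):
  V(3,0) = 18.924755; V(3,1) = 7.254303; V(3,2) = 0.000000; V(3,3) = 0.000000
Backward induction: V(k, i) = exp(-r*dt) * [p * V(k+1, i) + (1-p) * V(k+1, i+1)].
  V(2,0) = exp(-r*dt) * [p*18.924755 + (1-p)*7.254303] = 12.903258
  V(2,1) = exp(-r*dt) * [p*7.254303 + (1-p)*0.000000] = 3.524873
  V(2,2) = exp(-r*dt) * [p*0.000000 + (1-p)*0.000000] = 0.000000
  V(1,0) = exp(-r*dt) * [p*12.903258 + (1-p)*3.524873] = 8.071281
  V(1,1) = exp(-r*dt) * [p*3.524873 + (1-p)*0.000000] = 1.712740
  V(0,0) = exp(-r*dt) * [p*8.071281 + (1-p)*1.712740] = 4.797231


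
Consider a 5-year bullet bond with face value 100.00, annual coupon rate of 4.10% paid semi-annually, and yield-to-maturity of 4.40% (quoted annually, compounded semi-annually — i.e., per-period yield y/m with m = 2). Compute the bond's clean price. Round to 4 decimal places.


Coupon per period c = face * coupon_rate / m = 2.050000
Periods per year m = 2; per-period yield y/m = 0.022000
Number of cashflows N = 10
Cashflows (t years, CF_t, discount factor 1/(1+y/m)^(m*t), PV):
  t = 0.5000: CF_t = 2.050000, DF = 0.978474, PV = 2.005871
  t = 1.0000: CF_t = 2.050000, DF = 0.957411, PV = 1.962692
  t = 1.5000: CF_t = 2.050000, DF = 0.936801, PV = 1.920442
  t = 2.0000: CF_t = 2.050000, DF = 0.916635, PV = 1.879102
  t = 2.5000: CF_t = 2.050000, DF = 0.896903, PV = 1.838651
  t = 3.0000: CF_t = 2.050000, DF = 0.877596, PV = 1.799072
  t = 3.5000: CF_t = 2.050000, DF = 0.858704, PV = 1.760344
  t = 4.0000: CF_t = 2.050000, DF = 0.840220, PV = 1.722450
  t = 4.5000: CF_t = 2.050000, DF = 0.822133, PV = 1.685372
  t = 5.0000: CF_t = 102.050000, DF = 0.804435, PV = 82.092608
Price P = sum_t PV_t = 98.666603

Answer: Price = 98.6666


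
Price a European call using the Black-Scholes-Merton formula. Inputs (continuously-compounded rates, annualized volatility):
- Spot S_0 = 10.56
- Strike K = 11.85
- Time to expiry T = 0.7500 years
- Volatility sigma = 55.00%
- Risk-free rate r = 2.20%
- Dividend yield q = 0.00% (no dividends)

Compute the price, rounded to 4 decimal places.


Answer: Price = 1.5868

Derivation:
d1 = (ln(S/K) + (r - q + 0.5*sigma^2) * T) / (sigma * sqrt(T)) = 0.03082612
d2 = d1 - sigma * sqrt(T) = -0.44548785
exp(-rT) = 0.98363538; exp(-qT) = 1.00000000
C = S_0 * exp(-qT) * N(d1) - K * exp(-rT) * N(d2)
N(d1) = 0.51229589; N(d2) = 0.32798362
C = 10.5600 * 1.00000000 * 0.51229589 - 11.8500 * 0.98363538 * 0.32798362 = 1.5868


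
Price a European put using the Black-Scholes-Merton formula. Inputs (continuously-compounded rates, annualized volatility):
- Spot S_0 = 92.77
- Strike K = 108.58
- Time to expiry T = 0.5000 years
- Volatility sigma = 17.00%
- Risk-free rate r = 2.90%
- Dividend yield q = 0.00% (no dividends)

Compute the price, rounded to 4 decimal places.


Answer: Price = 14.9341

Derivation:
d1 = (ln(S/K) + (r - q + 0.5*sigma^2) * T) / (sigma * sqrt(T)) = -1.12836703
d2 = d1 - sigma * sqrt(T) = -1.24857519
exp(-rT) = 0.98560462; exp(-qT) = 1.00000000
P = K * exp(-rT) * N(-d2) - S_0 * exp(-qT) * N(-d1)
N(-d1) = 0.87041753; N(-d2) = 0.89408975
P = 108.5800 * 0.98560462 * 0.89408975 - 92.7700 * 1.00000000 * 0.87041753 = 14.9341


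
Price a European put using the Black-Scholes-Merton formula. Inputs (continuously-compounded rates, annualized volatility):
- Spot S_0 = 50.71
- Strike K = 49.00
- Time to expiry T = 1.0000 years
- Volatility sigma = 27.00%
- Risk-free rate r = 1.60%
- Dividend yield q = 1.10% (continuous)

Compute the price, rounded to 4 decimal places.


Answer: Price = 4.3713

Derivation:
d1 = (ln(S/K) + (r - q + 0.5*sigma^2) * T) / (sigma * sqrt(T)) = 0.28056604
d2 = d1 - sigma * sqrt(T) = 0.01056604
exp(-rT) = 0.98412732; exp(-qT) = 0.98906028
P = K * exp(-rT) * N(-d2) - S_0 * exp(-qT) * N(-d1)
N(-d1) = 0.38952163; N(-d2) = 0.49578484
P = 49.0000 * 0.98412732 * 0.49578484 - 50.7100 * 0.98906028 * 0.38952163 = 4.3713


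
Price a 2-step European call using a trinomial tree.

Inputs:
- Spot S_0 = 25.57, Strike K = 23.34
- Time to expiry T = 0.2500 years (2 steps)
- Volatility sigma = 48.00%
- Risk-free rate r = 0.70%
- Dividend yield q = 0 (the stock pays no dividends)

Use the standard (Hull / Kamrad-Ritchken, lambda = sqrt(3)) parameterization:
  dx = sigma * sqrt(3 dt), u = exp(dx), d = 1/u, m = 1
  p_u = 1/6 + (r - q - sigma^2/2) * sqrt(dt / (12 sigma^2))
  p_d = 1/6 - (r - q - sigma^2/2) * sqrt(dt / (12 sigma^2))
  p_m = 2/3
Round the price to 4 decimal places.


Answer: Price = V(0,0) = 3.6752

Derivation:
dt = T/N = 0.125000; dx = sigma*sqrt(3*dt) = 0.293939
u = exp(dx) = 1.341702; d = 1/u = 0.745322
p_u = 0.143660, p_m = 0.666667, p_d = 0.189673
Discount per step: exp(-r*dt) = 0.999125
Stock lattice S(k, j) with j the centered position index:
  k=0: S(0,+0) = 25.5700
  k=1: S(1,-1) = 19.0579; S(1,+0) = 25.5700; S(1,+1) = 34.3073
  k=2: S(2,-2) = 14.2043; S(2,-1) = 19.0579; S(2,+0) = 25.5700; S(2,+1) = 34.3073; S(2,+2) = 46.0302
Terminal payoffs V(N, j) = max(S_T - K, 0):
  V(2,-2) = 0.000000; V(2,-1) = 0.000000; V(2,+0) = 2.230000; V(2,+1) = 10.967314; V(2,+2) = 22.690183
Backward induction: V(k, j) = exp(-r*dt) * [p_u * V(k+1, j+1) + p_m * V(k+1, j) + p_d * V(k+1, j-1)]
  V(1,-1) = exp(-r*dt) * [p_u*2.230000 + p_m*0.000000 + p_d*0.000000] = 0.320082
  V(1,+0) = exp(-r*dt) * [p_u*10.967314 + p_m*2.230000 + p_d*0.000000] = 3.059555
  V(1,+1) = exp(-r*dt) * [p_u*22.690183 + p_m*10.967314 + p_d*2.230000] = 10.984574
  V(0,+0) = exp(-r*dt) * [p_u*10.984574 + p_m*3.059555 + p_d*0.320082] = 3.675243


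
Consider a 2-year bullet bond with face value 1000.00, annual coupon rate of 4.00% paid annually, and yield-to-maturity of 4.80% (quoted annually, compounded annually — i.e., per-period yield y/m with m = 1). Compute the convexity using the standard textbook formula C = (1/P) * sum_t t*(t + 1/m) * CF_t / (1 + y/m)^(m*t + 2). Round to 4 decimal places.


Coupon per period c = face * coupon_rate / m = 40.000000
Periods per year m = 1; per-period yield y/m = 0.048000
Number of cashflows N = 2
Cashflows (t years, CF_t, discount factor 1/(1+y/m)^(m*t), PV):
  t = 1.0000: CF_t = 40.000000, DF = 0.954198, PV = 38.167939
  t = 2.0000: CF_t = 1040.000000, DF = 0.910495, PV = 946.914515
Price P = sum_t PV_t = 985.082454
Convexity numerator sum_t t*(t + 1/m) * CF_t / (1+y/m)^(m*t + 2):
  t = 1.0000: term = 69.503414
  t = 2.0000: term = 5172.964036
Convexity = (1/P) * sum = 5242.467450 / 985.082454 = 5.321856

Answer: Convexity = 5.3219


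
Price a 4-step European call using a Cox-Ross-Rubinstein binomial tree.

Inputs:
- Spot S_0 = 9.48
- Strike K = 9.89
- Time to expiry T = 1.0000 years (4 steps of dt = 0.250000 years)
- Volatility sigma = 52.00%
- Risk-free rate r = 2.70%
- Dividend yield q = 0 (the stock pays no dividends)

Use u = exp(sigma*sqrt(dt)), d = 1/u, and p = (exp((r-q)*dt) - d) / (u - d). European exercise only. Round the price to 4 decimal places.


Answer: Price = V(0,0) = 1.8369

Derivation:
dt = T/N = 0.250000
u = exp(sigma*sqrt(dt)) = 1.296930; d = 1/u = 0.771052
p = (exp((r-q)*dt) - d) / (u - d) = 0.448243
Discount per step: exp(-r*dt) = 0.993273
Stock lattice S(k, i) with i counting down-moves:
  k=0: S(0,0) = 9.4800
  k=1: S(1,0) = 12.2949; S(1,1) = 7.3096
  k=2: S(2,0) = 15.9456; S(2,1) = 9.4800; S(2,2) = 5.6361
  k=3: S(3,0) = 20.6804; S(3,1) = 12.2949; S(3,2) = 7.3096; S(3,3) = 4.3457
  k=4: S(4,0) = 26.8210; S(4,1) = 15.9456; S(4,2) = 9.4800; S(4,3) = 5.6361; S(4,4) = 3.3508
Terminal payoffs V(N, i) = max(S_T - K, 0):
  V(4,0) = 16.930977; V(4,1) = 6.055622; V(4,2) = 0.000000; V(4,3) = 0.000000; V(4,4) = 0.000000
Backward induction: V(k, i) = exp(-r*dt) * [p * V(k+1, i) + (1-p) * V(k+1, i+1)].
  V(3,0) = exp(-r*dt) * [p*16.930977 + (1-p)*6.055622] = 10.856890
  V(3,1) = exp(-r*dt) * [p*6.055622 + (1-p)*0.000000] = 2.696129
  V(3,2) = exp(-r*dt) * [p*0.000000 + (1-p)*0.000000] = 0.000000
  V(3,3) = exp(-r*dt) * [p*0.000000 + (1-p)*0.000000] = 0.000000
  V(2,0) = exp(-r*dt) * [p*10.856890 + (1-p)*2.696129] = 6.311385
  V(2,1) = exp(-r*dt) * [p*2.696129 + (1-p)*0.000000] = 1.200390
  V(2,2) = exp(-r*dt) * [p*0.000000 + (1-p)*0.000000] = 0.000000
  V(1,0) = exp(-r*dt) * [p*6.311385 + (1-p)*1.200390] = 3.467869
  V(1,1) = exp(-r*dt) * [p*1.200390 + (1-p)*0.000000] = 0.534447
  V(0,0) = exp(-r*dt) * [p*3.467869 + (1-p)*0.534447] = 1.836891


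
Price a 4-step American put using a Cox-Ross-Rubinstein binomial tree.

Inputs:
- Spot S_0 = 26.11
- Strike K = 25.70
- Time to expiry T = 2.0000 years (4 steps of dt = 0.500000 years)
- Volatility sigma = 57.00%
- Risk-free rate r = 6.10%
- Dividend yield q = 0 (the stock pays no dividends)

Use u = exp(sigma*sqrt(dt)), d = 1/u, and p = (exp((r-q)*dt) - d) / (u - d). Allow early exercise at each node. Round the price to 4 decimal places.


Answer: Price = V(0,0) = 6.2556

Derivation:
dt = T/N = 0.500000
u = exp(sigma*sqrt(dt)) = 1.496383; d = 1/u = 0.668278
p = (exp((r-q)*dt) - d) / (u - d) = 0.437978
Discount per step: exp(-r*dt) = 0.969960
Stock lattice S(k, i) with i counting down-moves:
  k=0: S(0,0) = 26.1100
  k=1: S(1,0) = 39.0706; S(1,1) = 17.4487
  k=2: S(2,0) = 58.4645; S(2,1) = 26.1100; S(2,2) = 11.6606
  k=3: S(3,0) = 87.4853; S(3,1) = 39.0706; S(3,2) = 17.4487; S(3,3) = 7.7925
  k=4: S(4,0) = 130.9115; S(4,1) = 58.4645; S(4,2) = 26.1100; S(4,3) = 11.6606; S(4,4) = 5.2076
Terminal payoffs V(N, i) = max(K - S_T, 0):
  V(4,0) = 0.000000; V(4,1) = 0.000000; V(4,2) = 0.000000; V(4,3) = 14.039388; V(4,4) = 20.492422
Backward induction: V(k, i) = exp(-r*dt) * [p * V(k+1, i) + (1-p) * V(k+1, i+1)]; then take max(V_cont, immediate exercise) for American.
  V(3,0) = exp(-r*dt) * [p*0.000000 + (1-p)*0.000000] = 0.000000; exercise = 0.000000; V(3,0) = max -> 0.000000
  V(3,1) = exp(-r*dt) * [p*0.000000 + (1-p)*0.000000] = 0.000000; exercise = 0.000000; V(3,1) = max -> 0.000000
  V(3,2) = exp(-r*dt) * [p*0.000000 + (1-p)*14.039388] = 7.653419; exercise = 8.251259; V(3,2) = max -> 8.251259
  V(3,3) = exp(-r*dt) * [p*14.039388 + (1-p)*20.492422] = 17.135452; exercise = 17.907468; V(3,3) = max -> 17.907468
  V(2,0) = exp(-r*dt) * [p*0.000000 + (1-p)*0.000000] = 0.000000; exercise = 0.000000; V(2,0) = max -> 0.000000
  V(2,1) = exp(-r*dt) * [p*0.000000 + (1-p)*8.251259] = 4.498083; exercise = 0.000000; V(2,1) = max -> 4.498083
  V(2,2) = exp(-r*dt) * [p*8.251259 + (1-p)*17.907468] = 13.267371; exercise = 14.039388; V(2,2) = max -> 14.039388
  V(1,0) = exp(-r*dt) * [p*0.000000 + (1-p)*4.498083] = 2.452081; exercise = 0.000000; V(1,0) = max -> 2.452081
  V(1,1) = exp(-r*dt) * [p*4.498083 + (1-p)*14.039388] = 9.564300; exercise = 8.251259; V(1,1) = max -> 9.564300
  V(0,0) = exp(-r*dt) * [p*2.452081 + (1-p)*9.564300] = 6.255570; exercise = 0.000000; V(0,0) = max -> 6.255570


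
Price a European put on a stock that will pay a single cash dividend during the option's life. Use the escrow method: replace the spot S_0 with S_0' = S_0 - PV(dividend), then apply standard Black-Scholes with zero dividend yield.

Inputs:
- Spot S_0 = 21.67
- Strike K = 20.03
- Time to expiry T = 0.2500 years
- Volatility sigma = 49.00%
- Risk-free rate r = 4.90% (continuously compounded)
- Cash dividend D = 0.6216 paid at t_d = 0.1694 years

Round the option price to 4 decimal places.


Answer: Price = 1.4204

Derivation:
PV(D) = D * exp(-r * t_d) = 0.6216 * 0.99173375 = 0.61646170
S_0' = S_0 - PV(D) = 21.6700 - 0.61646170 = 21.05353830
d1 = (ln(S_0'/K) + (r + sigma^2/2)*T) / (sigma*sqrt(T)) = 0.37591831
d2 = d1 - sigma*sqrt(T) = 0.13091831
exp(-rT) = 0.98782473
N(-d1) = 0.35348881; N(-d2) = 0.44791996
P = K * exp(-rT) * N(-d2) - S_0' * N(-d1) = 20.0300 * 0.98782473 * 0.44791996 - 21.05353830 * 0.35348881 = 1.4204


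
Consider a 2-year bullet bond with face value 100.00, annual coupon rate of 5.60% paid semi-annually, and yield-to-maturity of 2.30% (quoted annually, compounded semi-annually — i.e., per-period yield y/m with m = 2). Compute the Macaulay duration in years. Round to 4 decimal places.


Answer: Macaulay duration = 1.9226 years

Derivation:
Coupon per period c = face * coupon_rate / m = 2.800000
Periods per year m = 2; per-period yield y/m = 0.011500
Number of cashflows N = 4
Cashflows (t years, CF_t, discount factor 1/(1+y/m)^(m*t), PV):
  t = 0.5000: CF_t = 2.800000, DF = 0.988631, PV = 2.768166
  t = 1.0000: CF_t = 2.800000, DF = 0.977391, PV = 2.736694
  t = 1.5000: CF_t = 2.800000, DF = 0.966279, PV = 2.705580
  t = 2.0000: CF_t = 102.800000, DF = 0.955293, PV = 98.204088
Price P = sum_t PV_t = 106.414528
Macaulay numerator sum_t t * PV_t:
  t * PV_t at t = 0.5000: 1.384083
  t * PV_t at t = 1.0000: 2.736694
  t * PV_t at t = 1.5000: 4.058370
  t * PV_t at t = 2.0000: 196.408176
Macaulay duration D = (sum_t t * PV_t) / P = 204.587323 / 106.414528 = 1.922551


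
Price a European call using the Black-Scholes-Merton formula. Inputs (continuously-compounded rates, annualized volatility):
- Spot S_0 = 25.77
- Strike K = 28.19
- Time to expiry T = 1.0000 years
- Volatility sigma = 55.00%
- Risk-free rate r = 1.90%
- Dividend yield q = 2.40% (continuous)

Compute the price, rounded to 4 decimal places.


d1 = (ln(S/K) + (r - q + 0.5*sigma^2) * T) / (sigma * sqrt(T)) = 0.10271585
d2 = d1 - sigma * sqrt(T) = -0.44728415
exp(-rT) = 0.98117936; exp(-qT) = 0.97628571
C = S_0 * exp(-qT) * N(d1) - K * exp(-rT) * N(d2)
N(d1) = 0.54090575; N(d2) = 0.32733496
C = 25.7700 * 0.97628571 * 0.54090575 - 28.1900 * 0.98117936 * 0.32733496 = 4.5547

Answer: Price = 4.5547


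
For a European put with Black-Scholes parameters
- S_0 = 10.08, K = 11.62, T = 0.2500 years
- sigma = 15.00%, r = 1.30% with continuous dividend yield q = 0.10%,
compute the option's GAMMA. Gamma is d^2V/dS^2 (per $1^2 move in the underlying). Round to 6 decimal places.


Answer: Gamma = 0.101031

Derivation:
d1 = -1.8181598504; d2 = -1.8931598504
phi(d1) = 0.0763985812; exp(-qT) = 0.9997500312; exp(-rT) = 0.9967552755
Gamma = exp(-qT) * phi(d1) / (S * sigma * sqrt(T)) = 0.9997500312 * 0.0763985812 / (10.0800 * 0.1500 * 0.5000000000) = 0.101031


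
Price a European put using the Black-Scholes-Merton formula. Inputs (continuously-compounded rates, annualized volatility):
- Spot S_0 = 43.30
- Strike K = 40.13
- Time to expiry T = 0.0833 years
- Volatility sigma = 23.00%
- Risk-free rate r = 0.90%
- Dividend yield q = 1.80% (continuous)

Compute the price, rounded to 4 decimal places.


d1 = (ln(S/K) + (r - q + 0.5*sigma^2) * T) / (sigma * sqrt(T)) = 1.16721453
d2 = d1 - sigma * sqrt(T) = 1.10083253
exp(-rT) = 0.99925058; exp(-qT) = 0.99850172
P = K * exp(-rT) * N(-d2) - S_0 * exp(-qT) * N(-d1)
N(-d1) = 0.12156187; N(-d2) = 0.13548478
P = 40.1300 * 0.99925058 * 0.13548478 - 43.3000 * 0.99850172 * 0.12156187 = 0.1772

Answer: Price = 0.1772


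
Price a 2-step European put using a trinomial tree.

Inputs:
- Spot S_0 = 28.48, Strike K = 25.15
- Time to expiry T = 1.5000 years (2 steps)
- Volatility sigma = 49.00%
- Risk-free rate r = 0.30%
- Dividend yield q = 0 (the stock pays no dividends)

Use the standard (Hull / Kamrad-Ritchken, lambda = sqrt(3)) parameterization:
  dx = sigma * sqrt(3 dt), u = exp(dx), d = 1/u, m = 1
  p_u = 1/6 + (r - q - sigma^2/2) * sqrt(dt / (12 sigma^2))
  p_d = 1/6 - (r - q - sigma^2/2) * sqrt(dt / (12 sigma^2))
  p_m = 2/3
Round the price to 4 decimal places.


dt = T/N = 0.750000; dx = sigma*sqrt(3*dt) = 0.735000
u = exp(dx) = 2.085482; d = 1/u = 0.479505
p_u = 0.106947, p_m = 0.666667, p_d = 0.226386
Discount per step: exp(-r*dt) = 0.997753
Stock lattice S(k, j) with j the centered position index:
  k=0: S(0,+0) = 28.4800
  k=1: S(1,-1) = 13.6563; S(1,+0) = 28.4800; S(1,+1) = 59.3945
  k=2: S(2,-2) = 6.5483; S(2,-1) = 13.6563; S(2,+0) = 28.4800; S(2,+1) = 59.3945; S(2,+2) = 123.8662
Terminal payoffs V(N, j) = max(K - S_T, 0):
  V(2,-2) = 18.601722; V(2,-1) = 11.493685; V(2,+0) = 0.000000; V(2,+1) = 0.000000; V(2,+2) = 0.000000
Backward induction: V(k, j) = exp(-r*dt) * [p_u * V(k+1, j+1) + p_m * V(k+1, j) + p_d * V(k+1, j-1)]
  V(1,-1) = exp(-r*dt) * [p_u*0.000000 + p_m*11.493685 + p_d*18.601722] = 11.846941
  V(1,+0) = exp(-r*dt) * [p_u*0.000000 + p_m*0.000000 + p_d*11.493685] = 2.596162
  V(1,+1) = exp(-r*dt) * [p_u*0.000000 + p_m*0.000000 + p_d*0.000000] = 0.000000
  V(0,+0) = exp(-r*dt) * [p_u*0.000000 + p_m*2.596162 + p_d*11.846941] = 4.402839

Answer: Price = V(0,0) = 4.4028


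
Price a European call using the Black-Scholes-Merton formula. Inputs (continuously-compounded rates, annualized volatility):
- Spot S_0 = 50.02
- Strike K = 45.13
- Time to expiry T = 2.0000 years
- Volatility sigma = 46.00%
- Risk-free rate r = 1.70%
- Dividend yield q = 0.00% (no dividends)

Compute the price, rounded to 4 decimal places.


Answer: Price = 15.3933

Derivation:
d1 = (ln(S/K) + (r - q + 0.5*sigma^2) * T) / (sigma * sqrt(T)) = 0.53567291
d2 = d1 - sigma * sqrt(T) = -0.11486533
exp(-rT) = 0.96657150; exp(-qT) = 1.00000000
C = S_0 * exp(-qT) * N(d1) - K * exp(-rT) * N(d2)
N(d1) = 0.70390769; N(d2) = 0.45427593
C = 50.0200 * 1.00000000 * 0.70390769 - 45.1300 * 0.96657150 * 0.45427593 = 15.3933
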